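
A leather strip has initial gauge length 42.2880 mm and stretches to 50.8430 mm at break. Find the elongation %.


Formula: Elongation = (Lf - L0) / L0 * 100
Substituting: Elongation = (50.8430 - 42.2880) / 42.2880 * 100
Result: 20.2303 %


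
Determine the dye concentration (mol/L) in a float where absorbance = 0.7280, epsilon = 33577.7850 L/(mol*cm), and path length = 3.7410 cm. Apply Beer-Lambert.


Formula: c = A / (epsilon * l)
Substituting: c = 0.7280 / (33577.7850 * 3.7410)
Result: 5.7955e-06 mol/L


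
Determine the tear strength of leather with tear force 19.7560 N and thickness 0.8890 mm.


Formula: Tear strength = force / thickness
Substituting: Tear strength = 19.7560 / 0.8890
Result: 22.2227 N/mm


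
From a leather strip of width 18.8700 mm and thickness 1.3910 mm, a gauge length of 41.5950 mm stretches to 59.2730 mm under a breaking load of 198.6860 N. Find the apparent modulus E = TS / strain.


TS = F / (w * t) = 198.6860 / (18.8700 * 1.3910) = 7.5695 N/mm^2
strain = (Lf - L0) / L0 = (59.2730 - 41.5950) / 41.5950 = 0.4250
E = TS / strain = 7.5695 / 0.4250 = 17.8105 N/mm^2


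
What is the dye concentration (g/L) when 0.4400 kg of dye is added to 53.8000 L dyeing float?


Formula: Conc = dye_mass(kg) / volume(L) * 1000
Substituting: Conc = 0.4400 / 53.8000 * 1000
Result: 8.1784 g/L


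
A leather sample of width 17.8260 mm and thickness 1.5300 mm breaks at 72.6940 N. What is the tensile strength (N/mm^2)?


Formula: TS = force / (width * thickness)
Substituting: TS = 72.6940 / (17.8260 * 1.5300)
Result: 2.6653 N/mm^2


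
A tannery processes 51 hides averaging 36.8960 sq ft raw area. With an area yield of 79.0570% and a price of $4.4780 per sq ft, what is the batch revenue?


Raw_total = N * avg_area = 51 * 36.8960 = 1881.6960 sq ft
Finished = Raw_total * yield / 100 = 1881.6960 * 79.0570 / 100 = 1487.6124 sq ft
Value = Finished * price = 1487.6124 * 4.4780 = 6661.5284 $


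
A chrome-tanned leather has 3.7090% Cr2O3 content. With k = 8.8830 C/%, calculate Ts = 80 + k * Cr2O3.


Formula: Ts = 80 + k * Cr2O3
Substituting: Ts = 80 + 8.8830 * 3.7090
Result: 112.9470 C


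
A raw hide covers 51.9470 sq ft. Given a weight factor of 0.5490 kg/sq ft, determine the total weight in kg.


Formula: Weight = area * weight_per_sqft
Substituting: Weight = 51.9470 * 0.5490
Result: 28.5189 kg


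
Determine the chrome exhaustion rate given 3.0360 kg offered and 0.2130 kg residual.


Formula: Uptake = (offered - residual) / offered * 100
Substituting: Uptake = (3.0360 - 0.2130) / 3.0360 * 100
Result: 92.9842 %


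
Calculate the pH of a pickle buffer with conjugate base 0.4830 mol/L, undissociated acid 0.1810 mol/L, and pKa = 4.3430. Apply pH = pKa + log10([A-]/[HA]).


ratio = [A-] / [HA] = 0.4830 / 0.1810 = 2.6685
log10(ratio) = 0.4263
pH = pKa + log10(ratio) = 4.3430 + 0.4263 = 4.7693


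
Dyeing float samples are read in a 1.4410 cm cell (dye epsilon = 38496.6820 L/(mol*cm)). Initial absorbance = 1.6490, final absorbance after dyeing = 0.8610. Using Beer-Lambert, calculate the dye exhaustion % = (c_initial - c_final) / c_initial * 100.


c_initial = A_i / (epsilon * l) = 1.6490 / (38496.6820 * 1.4410) = 2.9726e-05 mol/L
c_final = A_f / (epsilon * l) = 0.8610 / (38496.6820 * 1.4410) = 1.5521e-05 mol/L
Exhaustion = (c_initial - c_final) / c_initial * 100 = (2.9726e-05 - 1.5521e-05) / 2.9726e-05 * 100 = 47.7865 %


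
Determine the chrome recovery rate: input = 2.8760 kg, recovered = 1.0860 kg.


Formula: Recovery = recovered / input * 100
Substituting: Recovery = 1.0860 / 2.8760 * 100
Result: 37.7608 %


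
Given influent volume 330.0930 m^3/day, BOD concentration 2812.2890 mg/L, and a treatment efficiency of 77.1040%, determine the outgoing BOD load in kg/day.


Load_in = volume * conc / 1000 = 330.0930 * 2812.2890 / 1000 = 928.3169 kg/day
Removed = Load_in * eff / 100 = 928.3169 * 77.1040 / 100 = 715.7695 kg/day
Load_out = Load_in - Removed = 928.3169 - 715.7695 = 212.5474 kg/day


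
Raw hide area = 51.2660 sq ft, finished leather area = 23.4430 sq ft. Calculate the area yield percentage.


Formula: Yield = finished / raw * 100
Substituting: Yield = 23.4430 / 51.2660 * 100
Result: 45.7282 %


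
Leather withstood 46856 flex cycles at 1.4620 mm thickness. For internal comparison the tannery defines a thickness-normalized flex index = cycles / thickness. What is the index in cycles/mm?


Formula: Index = cycles / thickness
Substituting: Index = 46856 / 1.4620
Result: 32049.2476 cycles/mm


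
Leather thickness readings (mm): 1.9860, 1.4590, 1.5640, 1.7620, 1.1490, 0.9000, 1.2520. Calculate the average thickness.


Formula: Average = sum / n
Substituting: Average = 10.0720 / 7
Result: 1.4389 mm


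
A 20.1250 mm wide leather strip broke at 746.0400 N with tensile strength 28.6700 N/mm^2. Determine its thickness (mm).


Formula: t = F / (TS * w)
Substituting: t = 746.0400 / (28.6700 * 20.1250)
Result: 1.2930 mm


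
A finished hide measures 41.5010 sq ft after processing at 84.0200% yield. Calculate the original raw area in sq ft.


Formula: raw = finished * 100 / yield
Substituting: raw = 41.5010 * 100 / 84.0200
Result: 49.3942 sq ft


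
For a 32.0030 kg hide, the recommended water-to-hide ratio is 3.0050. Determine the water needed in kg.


Formula: Water = hide_weight * ratio
Substituting: Water = 32.0030 * 3.0050
Result: 96.1690 kg


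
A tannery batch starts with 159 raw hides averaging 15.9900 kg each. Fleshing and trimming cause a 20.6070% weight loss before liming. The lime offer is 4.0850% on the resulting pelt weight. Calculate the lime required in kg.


Total_raw = N * avg_wt = 159 * 15.9900 = 2542.4100 kg
Substrate = Total_raw * (1 - loss/100) = 2542.4100 * (1 - 20.6070/100) = 2018.4956 kg
Lime = Substrate * pct / 100 = 2018.4956 * 4.0850 / 100 = 82.4555 kg


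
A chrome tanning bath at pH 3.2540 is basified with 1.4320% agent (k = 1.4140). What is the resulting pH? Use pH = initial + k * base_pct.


Formula: pH_final = pH_initial + k * base_pct
Substituting: pH_final = 3.2540 + 1.4140 * 1.4320
Result: 5.2788


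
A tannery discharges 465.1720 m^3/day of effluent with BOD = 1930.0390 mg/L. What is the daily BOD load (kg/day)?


Formula: BOD_load = volume * conc / 1000
Substituting: BOD_load = 465.1720 * 1930.0390 / 1000
Result: 897.8001 kg/day


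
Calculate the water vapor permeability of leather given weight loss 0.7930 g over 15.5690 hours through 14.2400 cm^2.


Formula: WVP = loss / (area * time)
Substituting: WVP = 0.7930 / (14.2400 * 15.5690)
Result: 0.00357686 g/(cm^2*hr)


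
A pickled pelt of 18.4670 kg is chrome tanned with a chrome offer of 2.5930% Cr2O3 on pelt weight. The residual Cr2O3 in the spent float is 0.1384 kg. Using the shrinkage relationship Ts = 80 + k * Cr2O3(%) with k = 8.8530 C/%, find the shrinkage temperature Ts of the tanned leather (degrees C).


Offered = pelt * offer_pct / 100 = 18.4670 * 2.5930 / 100 = 0.4788 kg
Uptake = offered - residual = 0.4788 - 0.1384 = 0.3404 kg
Cr2O3% on pelt = uptake / pelt * 100 = 0.3404 / 18.4670 * 100 = 1.8436 %
Ts = 80 + k * Cr2O3% = 80 + 8.8530 * 1.8436 = 96.3210 C


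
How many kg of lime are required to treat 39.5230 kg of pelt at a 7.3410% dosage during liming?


Formula: Lime = substrate * pct / 100
Substituting: Lime = 39.5230 * 7.3410 / 100
Result: 2.9014 kg


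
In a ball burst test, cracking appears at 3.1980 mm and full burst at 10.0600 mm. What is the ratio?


Formula: Ratio = crack / burst
Substituting: Ratio = 3.1980 / 10.0600
Result: 0.3179


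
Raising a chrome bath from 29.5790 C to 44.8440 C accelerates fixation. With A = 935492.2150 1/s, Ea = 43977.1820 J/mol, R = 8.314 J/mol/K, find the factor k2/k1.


T1 = 29.5790 + 273.15 = 302.7290 K; T2 = 44.8440 + 273.15 = 317.9940 K
k1 = A * exp(-Ea/(R*T1)) = 935492.2150 * exp(-43977.1820/(8.314*302.7290)) = 0.0241371 1/s
k2 = A * exp(-Ea/(R*T2)) = 935492.2150 * exp(-43977.1820/(8.314*317.9940)) = 0.0558414 1/s
k2/k1 = 0.0558414 / 0.0241371 = 2.3135


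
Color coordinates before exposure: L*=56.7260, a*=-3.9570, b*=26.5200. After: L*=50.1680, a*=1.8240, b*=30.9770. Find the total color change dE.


dL = -6.5580, da = 5.7810, db = 4.4570
dE = sqrt((-6.5580)^2 + 5.7810^2 + 4.4570^2) = 9.8129


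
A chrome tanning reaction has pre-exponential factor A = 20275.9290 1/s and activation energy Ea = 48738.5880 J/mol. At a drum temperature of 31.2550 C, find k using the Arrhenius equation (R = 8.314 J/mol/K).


T_K = T_C + 273.15 = 31.2550 + 273.15 = 304.4050 K
exponent = -Ea / (R * T_K) = -48738.5880 / (8.314 * 304.4050) = -19.2580
k = A * exp(exponent) = 20275.9290 * exp(-19.2580) = 8.7768e-05 1/s


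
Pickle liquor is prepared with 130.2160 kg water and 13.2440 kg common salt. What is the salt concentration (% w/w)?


Formula: Conc = salt / (water + salt) * 100
Substituting: Conc = 13.2440 / (130.2160 + 13.2440) * 100
Result: 9.2318 %


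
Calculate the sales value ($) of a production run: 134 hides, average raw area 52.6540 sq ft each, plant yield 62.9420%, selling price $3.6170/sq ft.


Raw_total = N * avg_area = 134 * 52.6540 = 7055.6360 sq ft
Finished = Raw_total * yield / 100 = 7055.6360 * 62.9420 / 100 = 4440.9584 sq ft
Value = Finished * price = 4440.9584 * 3.6170 = 16062.9466 $


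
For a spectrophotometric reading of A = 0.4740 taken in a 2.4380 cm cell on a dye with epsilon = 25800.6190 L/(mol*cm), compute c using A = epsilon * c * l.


Formula: c = A / (epsilon * l)
Substituting: c = 0.4740 / (25800.6190 * 2.4380)
Result: 7.5355e-06 mol/L


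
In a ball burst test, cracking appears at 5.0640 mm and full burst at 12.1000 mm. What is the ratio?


Formula: Ratio = crack / burst
Substituting: Ratio = 5.0640 / 12.1000
Result: 0.4185


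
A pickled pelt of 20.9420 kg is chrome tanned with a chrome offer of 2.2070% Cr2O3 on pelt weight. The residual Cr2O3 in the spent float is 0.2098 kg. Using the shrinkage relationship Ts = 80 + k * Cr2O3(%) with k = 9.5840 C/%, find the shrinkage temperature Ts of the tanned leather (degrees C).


Offered = pelt * offer_pct / 100 = 20.9420 * 2.2070 / 100 = 0.4622 kg
Uptake = offered - residual = 0.4622 - 0.2098 = 0.2524 kg
Cr2O3% on pelt = uptake / pelt * 100 = 0.2524 / 20.9420 * 100 = 1.2052 %
Ts = 80 + k * Cr2O3% = 80 + 9.5840 * 1.2052 = 91.5505 C


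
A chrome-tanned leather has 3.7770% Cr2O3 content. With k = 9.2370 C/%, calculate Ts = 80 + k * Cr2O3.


Formula: Ts = 80 + k * Cr2O3
Substituting: Ts = 80 + 9.2370 * 3.7770
Result: 114.8881 C


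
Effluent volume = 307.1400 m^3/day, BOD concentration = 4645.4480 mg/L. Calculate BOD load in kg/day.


Formula: BOD_load = volume * conc / 1000
Substituting: BOD_load = 307.1400 * 4645.4480 / 1000
Result: 1426.8029 kg/day


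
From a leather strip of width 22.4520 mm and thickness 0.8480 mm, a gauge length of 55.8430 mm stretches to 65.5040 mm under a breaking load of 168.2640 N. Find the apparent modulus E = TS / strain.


TS = F / (w * t) = 168.2640 / (22.4520 * 0.8480) = 8.8377 N/mm^2
strain = (Lf - L0) / L0 = (65.5040 - 55.8430) / 55.8430 = 0.1730
E = TS / strain = 8.8377 / 0.1730 = 51.0842 N/mm^2


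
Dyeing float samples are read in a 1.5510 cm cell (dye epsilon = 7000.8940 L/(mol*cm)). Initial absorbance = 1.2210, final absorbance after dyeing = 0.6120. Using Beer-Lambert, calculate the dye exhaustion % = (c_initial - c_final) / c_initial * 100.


c_initial = A_i / (epsilon * l) = 1.2210 / (7000.8940 * 1.5510) = 1.1245e-04 mol/L
c_final = A_f / (epsilon * l) = 0.6120 / (7000.8940 * 1.5510) = 5.6362e-05 mol/L
Exhaustion = (c_initial - c_final) / c_initial * 100 = (1.1245e-04 - 5.6362e-05) / 1.1245e-04 * 100 = 49.8771 %


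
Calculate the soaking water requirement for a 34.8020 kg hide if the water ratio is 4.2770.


Formula: Water = hide_weight * ratio
Substituting: Water = 34.8020 * 4.2770
Result: 148.8482 kg


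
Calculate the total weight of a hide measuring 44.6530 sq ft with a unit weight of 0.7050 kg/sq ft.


Formula: Weight = area * weight_per_sqft
Substituting: Weight = 44.6530 * 0.7050
Result: 31.4804 kg


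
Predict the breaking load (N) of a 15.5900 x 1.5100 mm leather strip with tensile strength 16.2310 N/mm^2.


Formula: F = TS * w * t
Substituting: F = 16.2310 * 15.5900 * 1.5100
Result: 382.0923 N


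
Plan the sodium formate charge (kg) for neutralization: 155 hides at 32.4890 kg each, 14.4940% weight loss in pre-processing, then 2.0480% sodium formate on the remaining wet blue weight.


Total_raw = N * avg_wt = 155 * 32.4890 = 5035.7950 kg
Substrate = Total_raw * (1 - loss/100) = 5035.7950 * (1 - 14.4940/100) = 4305.9069 kg
Neutralizer = Substrate * pct / 100 = 4305.9069 * 2.0480 / 100 = 88.1850 kg


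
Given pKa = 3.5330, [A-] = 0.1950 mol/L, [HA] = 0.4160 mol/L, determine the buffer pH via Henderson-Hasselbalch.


ratio = [A-] / [HA] = 0.1950 / 0.4160 = 0.4688
log10(ratio) = -0.3291
pH = pKa + log10(ratio) = 3.5330 - 0.3291 = 3.2039


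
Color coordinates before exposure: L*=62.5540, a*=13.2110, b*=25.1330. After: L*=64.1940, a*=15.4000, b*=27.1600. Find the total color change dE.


dL = 1.6400, da = 2.1890, db = 2.0270
dE = sqrt(1.6400^2 + 2.1890^2 + 2.0270^2) = 3.4044


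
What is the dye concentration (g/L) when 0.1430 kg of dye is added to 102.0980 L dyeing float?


Formula: Conc = dye_mass(kg) / volume(L) * 1000
Substituting: Conc = 0.1430 / 102.0980 * 1000
Result: 1.4006 g/L


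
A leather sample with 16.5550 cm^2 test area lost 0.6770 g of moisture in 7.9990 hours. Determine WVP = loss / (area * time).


Formula: WVP = loss / (area * time)
Substituting: WVP = 0.6770 / (16.5550 * 7.9990)
Result: 0.00511239 g/(cm^2*hr)


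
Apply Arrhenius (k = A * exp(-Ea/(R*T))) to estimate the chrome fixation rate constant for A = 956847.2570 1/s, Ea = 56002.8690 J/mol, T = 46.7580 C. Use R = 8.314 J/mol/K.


T_K = T_C + 273.15 = 46.7580 + 273.15 = 319.9080 K
exponent = -Ea / (R * T_K) = -56002.8690 / (8.314 * 319.9080) = -21.0560
k = A * exp(exponent) = 956847.2570 * exp(-21.0560) = 6.8605e-04 1/s


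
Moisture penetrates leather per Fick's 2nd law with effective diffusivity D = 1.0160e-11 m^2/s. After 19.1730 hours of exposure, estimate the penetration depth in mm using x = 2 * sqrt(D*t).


t = 19.1730 hr * 3600 = 69022.8000 s
D * t = 1.0160e-11 * 69022.8000 = 7.0127e-07
x = 2 * sqrt(D*t) = 2 * sqrt(7.0127e-07) = 0.00167484 m = 1.6748 mm


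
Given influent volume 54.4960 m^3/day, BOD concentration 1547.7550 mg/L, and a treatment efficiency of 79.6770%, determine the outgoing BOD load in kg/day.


Load_in = volume * conc / 1000 = 54.4960 * 1547.7550 / 1000 = 84.3465 kg/day
Removed = Load_in * eff / 100 = 84.3465 * 79.6770 / 100 = 67.2047 kg/day
Load_out = Load_in - Removed = 84.3465 - 67.2047 = 17.1417 kg/day


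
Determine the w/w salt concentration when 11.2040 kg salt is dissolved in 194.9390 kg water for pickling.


Formula: Conc = salt / (water + salt) * 100
Substituting: Conc = 11.2040 / (194.9390 + 11.2040) * 100
Result: 5.4351 %


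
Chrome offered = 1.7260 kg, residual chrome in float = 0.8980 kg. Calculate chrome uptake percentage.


Formula: Uptake = (offered - residual) / offered * 100
Substituting: Uptake = (1.7260 - 0.8980) / 1.7260 * 100
Result: 47.9722 %


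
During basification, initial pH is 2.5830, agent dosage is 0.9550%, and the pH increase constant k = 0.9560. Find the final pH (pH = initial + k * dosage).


Formula: pH_final = pH_initial + k * base_pct
Substituting: pH_final = 2.5830 + 0.9560 * 0.9550
Result: 3.4960


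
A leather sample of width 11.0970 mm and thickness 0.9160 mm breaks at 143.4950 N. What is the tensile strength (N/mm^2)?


Formula: TS = force / (width * thickness)
Substituting: TS = 143.4950 / (11.0970 * 0.9160)
Result: 14.1168 N/mm^2


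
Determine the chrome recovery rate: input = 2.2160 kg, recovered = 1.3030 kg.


Formula: Recovery = recovered / input * 100
Substituting: Recovery = 1.3030 / 2.2160 * 100
Result: 58.7996 %


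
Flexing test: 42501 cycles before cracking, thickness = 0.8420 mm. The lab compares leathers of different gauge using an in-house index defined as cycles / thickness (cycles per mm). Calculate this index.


Formula: Index = cycles / thickness
Substituting: Index = 42501 / 0.8420
Result: 50476.2470 cycles/mm


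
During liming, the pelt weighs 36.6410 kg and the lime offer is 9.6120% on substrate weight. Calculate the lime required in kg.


Formula: Lime = substrate * pct / 100
Substituting: Lime = 36.6410 * 9.6120 / 100
Result: 3.5219 kg


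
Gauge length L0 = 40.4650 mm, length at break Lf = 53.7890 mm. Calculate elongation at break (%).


Formula: Elongation = (Lf - L0) / L0 * 100
Substituting: Elongation = (53.7890 - 40.4650) / 40.4650 * 100
Result: 32.9272 %


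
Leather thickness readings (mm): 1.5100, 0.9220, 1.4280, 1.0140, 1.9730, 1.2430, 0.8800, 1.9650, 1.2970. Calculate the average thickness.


Formula: Average = sum / n
Substituting: Average = 12.2320 / 9
Result: 1.3591 mm


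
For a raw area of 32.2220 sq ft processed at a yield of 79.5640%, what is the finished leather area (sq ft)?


Formula: finished = raw * yield / 100
Substituting: finished = 32.2220 * 79.5640 / 100
Result: 25.6371 sq ft


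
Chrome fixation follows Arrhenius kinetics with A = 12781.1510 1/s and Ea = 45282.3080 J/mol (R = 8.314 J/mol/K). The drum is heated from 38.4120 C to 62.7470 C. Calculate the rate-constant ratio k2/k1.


T1 = 38.4120 + 273.15 = 311.5620 K; T2 = 62.7470 + 273.15 = 335.8970 K
k1 = A * exp(-Ea/(R*T1)) = 12781.1510 * exp(-45282.3080/(8.314*311.5620)) = 3.2699e-04 1/s
k2 = A * exp(-Ea/(R*T2)) = 12781.1510 * exp(-45282.3080/(8.314*335.8970)) = 0.00116027 1/s
k2/k1 = 0.00116027 / 3.2699e-04 = 3.5484


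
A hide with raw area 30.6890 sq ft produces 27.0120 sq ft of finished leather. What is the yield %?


Formula: Yield = finished / raw * 100
Substituting: Yield = 27.0120 / 30.6890 * 100
Result: 88.0185 %


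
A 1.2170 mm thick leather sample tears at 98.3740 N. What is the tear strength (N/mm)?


Formula: Tear strength = force / thickness
Substituting: Tear strength = 98.3740 / 1.2170
Result: 80.8332 N/mm


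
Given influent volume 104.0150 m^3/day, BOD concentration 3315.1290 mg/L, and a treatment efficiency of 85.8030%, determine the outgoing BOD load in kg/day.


Load_in = volume * conc / 1000 = 104.0150 * 3315.1290 / 1000 = 344.8231 kg/day
Removed = Load_in * eff / 100 = 344.8231 * 85.8030 / 100 = 295.8686 kg/day
Load_out = Load_in - Removed = 344.8231 - 295.8686 = 48.9545 kg/day


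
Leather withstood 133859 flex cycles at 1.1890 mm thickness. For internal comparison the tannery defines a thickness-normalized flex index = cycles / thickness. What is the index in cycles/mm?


Formula: Index = cycles / thickness
Substituting: Index = 133859 / 1.1890
Result: 112581.1606 cycles/mm


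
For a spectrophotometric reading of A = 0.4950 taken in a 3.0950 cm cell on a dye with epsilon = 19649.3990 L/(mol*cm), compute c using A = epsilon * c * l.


Formula: c = A / (epsilon * l)
Substituting: c = 0.4950 / (19649.3990 * 3.0950)
Result: 8.1395e-06 mol/L


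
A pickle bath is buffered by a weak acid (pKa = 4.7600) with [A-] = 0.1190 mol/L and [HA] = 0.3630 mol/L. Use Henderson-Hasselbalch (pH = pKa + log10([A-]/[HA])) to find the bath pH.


ratio = [A-] / [HA] = 0.1190 / 0.3630 = 0.3278
log10(ratio) = -0.4844
pH = pKa + log10(ratio) = 4.7600 - 0.4844 = 4.2756


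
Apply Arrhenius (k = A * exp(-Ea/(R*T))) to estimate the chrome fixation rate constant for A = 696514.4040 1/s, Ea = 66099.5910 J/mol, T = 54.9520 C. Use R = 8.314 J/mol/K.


T_K = T_C + 273.15 = 54.9520 + 273.15 = 328.1020 K
exponent = -Ea / (R * T_K) = -66099.5910 / (8.314 * 328.1020) = -24.2315
k = A * exp(exponent) = 696514.4040 * exp(-24.2315) = 2.0861e-05 1/s


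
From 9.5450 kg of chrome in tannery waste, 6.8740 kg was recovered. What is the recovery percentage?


Formula: Recovery = recovered / input * 100
Substituting: Recovery = 6.8740 / 9.5450 * 100
Result: 72.0168 %


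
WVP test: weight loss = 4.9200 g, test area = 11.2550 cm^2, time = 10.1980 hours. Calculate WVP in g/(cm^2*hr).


Formula: WVP = loss / (area * time)
Substituting: WVP = 4.9200 / (11.2550 * 10.1980)
Result: 0.0428652 g/(cm^2*hr)


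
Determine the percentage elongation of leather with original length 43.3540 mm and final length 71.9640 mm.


Formula: Elongation = (Lf - L0) / L0 * 100
Substituting: Elongation = (71.9640 - 43.3540) / 43.3540 * 100
Result: 65.9916 %


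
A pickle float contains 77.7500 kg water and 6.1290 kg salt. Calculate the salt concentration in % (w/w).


Formula: Conc = salt / (water + salt) * 100
Substituting: Conc = 6.1290 / (77.7500 + 6.1290) * 100
Result: 7.3070 %


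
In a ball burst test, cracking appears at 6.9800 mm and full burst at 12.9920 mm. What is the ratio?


Formula: Ratio = crack / burst
Substituting: Ratio = 6.9800 / 12.9920
Result: 0.5373


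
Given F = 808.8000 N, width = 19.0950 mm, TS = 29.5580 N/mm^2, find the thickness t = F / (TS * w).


Formula: t = F / (TS * w)
Substituting: t = 808.8000 / (29.5580 * 19.0950)
Result: 1.4330 mm


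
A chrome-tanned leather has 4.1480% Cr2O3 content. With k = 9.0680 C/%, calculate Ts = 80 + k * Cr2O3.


Formula: Ts = 80 + k * Cr2O3
Substituting: Ts = 80 + 9.0680 * 4.1480
Result: 117.6141 C


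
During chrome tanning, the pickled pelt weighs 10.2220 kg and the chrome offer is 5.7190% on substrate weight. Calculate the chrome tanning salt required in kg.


Formula: Chrome = substrate * pct / 100
Substituting: Chrome = 10.2220 * 5.7190 / 100
Result: 0.5846 kg


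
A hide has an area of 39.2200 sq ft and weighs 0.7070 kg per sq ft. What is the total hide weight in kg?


Formula: Weight = area * weight_per_sqft
Substituting: Weight = 39.2200 * 0.7070
Result: 27.7285 kg


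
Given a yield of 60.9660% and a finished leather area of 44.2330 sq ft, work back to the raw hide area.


Formula: raw = finished * 100 / yield
Substituting: raw = 44.2330 * 100 / 60.9660
Result: 72.5536 sq ft


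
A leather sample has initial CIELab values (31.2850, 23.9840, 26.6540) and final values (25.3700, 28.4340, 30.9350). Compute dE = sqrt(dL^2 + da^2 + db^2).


dL = -5.9150, da = 4.4500, db = 4.2810
dE = sqrt((-5.9150)^2 + 4.4500^2 + 4.2810^2) = 8.5508


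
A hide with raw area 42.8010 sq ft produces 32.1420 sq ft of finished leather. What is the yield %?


Formula: Yield = finished / raw * 100
Substituting: Yield = 32.1420 / 42.8010 * 100
Result: 75.0964 %


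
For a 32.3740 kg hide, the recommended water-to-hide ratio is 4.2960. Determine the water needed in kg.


Formula: Water = hide_weight * ratio
Substituting: Water = 32.3740 * 4.2960
Result: 139.0787 kg


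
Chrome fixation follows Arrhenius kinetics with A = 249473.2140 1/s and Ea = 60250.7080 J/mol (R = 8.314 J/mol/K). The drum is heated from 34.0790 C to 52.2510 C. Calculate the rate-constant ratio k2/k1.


T1 = 34.0790 + 273.15 = 307.2290 K; T2 = 52.2510 + 273.15 = 325.4010 K
k1 = A * exp(-Ea/(R*T1)) = 249473.2140 * exp(-60250.7080/(8.314*307.2290)) = 1.4220e-05 1/s
k2 = A * exp(-Ea/(R*T2)) = 249473.2140 * exp(-60250.7080/(8.314*325.4010)) = 5.3088e-05 1/s
k2/k1 = 5.3088e-05 / 1.4220e-05 = 3.7332


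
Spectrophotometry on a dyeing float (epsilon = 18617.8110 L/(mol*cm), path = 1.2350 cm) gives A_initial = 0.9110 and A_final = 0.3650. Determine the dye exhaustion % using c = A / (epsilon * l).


c_initial = A_i / (epsilon * l) = 0.9110 / (18617.8110 * 1.2350) = 3.9621e-05 mol/L
c_final = A_f / (epsilon * l) = 0.3650 / (18617.8110 * 1.2350) = 1.5874e-05 mol/L
Exhaustion = (c_initial - c_final) / c_initial * 100 = (3.9621e-05 - 1.5874e-05) / 3.9621e-05 * 100 = 59.9341 %


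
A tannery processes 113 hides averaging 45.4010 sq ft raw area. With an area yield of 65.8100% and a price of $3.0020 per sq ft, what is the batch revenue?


Raw_total = N * avg_area = 113 * 45.4010 = 5130.3130 sq ft
Finished = Raw_total * yield / 100 = 5130.3130 * 65.8100 / 100 = 3376.2590 sq ft
Value = Finished * price = 3376.2590 * 3.0020 = 10135.5295 $


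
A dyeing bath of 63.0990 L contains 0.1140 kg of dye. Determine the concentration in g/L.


Formula: Conc = dye_mass(kg) / volume(L) * 1000
Substituting: Conc = 0.1140 / 63.0990 * 1000
Result: 1.8067 g/L


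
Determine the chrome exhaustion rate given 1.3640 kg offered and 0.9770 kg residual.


Formula: Uptake = (offered - residual) / offered * 100
Substituting: Uptake = (1.3640 - 0.9770) / 1.3640 * 100
Result: 28.3724 %


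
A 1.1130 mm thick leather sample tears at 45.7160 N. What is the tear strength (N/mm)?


Formula: Tear strength = force / thickness
Substituting: Tear strength = 45.7160 / 1.1130
Result: 41.0746 N/mm


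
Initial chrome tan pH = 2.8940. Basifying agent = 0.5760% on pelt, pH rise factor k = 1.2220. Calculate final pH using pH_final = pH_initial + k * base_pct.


Formula: pH_final = pH_initial + k * base_pct
Substituting: pH_final = 2.8940 + 1.2220 * 0.5760
Result: 3.5979


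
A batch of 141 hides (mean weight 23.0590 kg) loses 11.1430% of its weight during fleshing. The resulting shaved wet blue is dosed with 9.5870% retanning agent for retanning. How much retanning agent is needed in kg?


Total_raw = N * avg_wt = 141 * 23.0590 = 3251.3190 kg
Substrate = Total_raw * (1 - loss/100) = 3251.3190 * (1 - 11.1430/100) = 2889.0245 kg
Retan = Substrate * pct / 100 = 2889.0245 * 9.5870 / 100 = 276.9708 kg


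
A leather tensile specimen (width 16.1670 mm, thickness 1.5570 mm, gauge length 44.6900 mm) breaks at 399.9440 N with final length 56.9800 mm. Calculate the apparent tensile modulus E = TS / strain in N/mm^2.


TS = F / (w * t) = 399.9440 / (16.1670 * 1.5570) = 15.8884 N/mm^2
strain = (Lf - L0) / L0 = (56.9800 - 44.6900) / 44.6900 = 0.2750
E = TS / strain = 15.8884 / 0.2750 = 57.7750 N/mm^2


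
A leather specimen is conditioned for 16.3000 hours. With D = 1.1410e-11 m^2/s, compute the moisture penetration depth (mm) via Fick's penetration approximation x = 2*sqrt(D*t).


t = 16.3000 hr * 3600 = 58680.0000 s
D * t = 1.1410e-11 * 58680.0000 = 6.6954e-07
x = 2 * sqrt(D*t) = 2 * sqrt(6.6954e-07) = 0.00163651 m = 1.6365 mm


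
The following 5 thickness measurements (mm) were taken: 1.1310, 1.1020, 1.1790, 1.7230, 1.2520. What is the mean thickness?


Formula: Average = sum / n
Substituting: Average = 6.3870 / 5
Result: 1.2774 mm


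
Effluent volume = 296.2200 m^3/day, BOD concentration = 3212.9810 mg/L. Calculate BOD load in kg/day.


Formula: BOD_load = volume * conc / 1000
Substituting: BOD_load = 296.2200 * 3212.9810 / 1000
Result: 951.7492 kg/day


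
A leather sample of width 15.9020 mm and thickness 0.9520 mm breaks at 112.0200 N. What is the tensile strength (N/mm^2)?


Formula: TS = force / (width * thickness)
Substituting: TS = 112.0200 / (15.9020 * 0.9520)
Result: 7.3996 N/mm^2


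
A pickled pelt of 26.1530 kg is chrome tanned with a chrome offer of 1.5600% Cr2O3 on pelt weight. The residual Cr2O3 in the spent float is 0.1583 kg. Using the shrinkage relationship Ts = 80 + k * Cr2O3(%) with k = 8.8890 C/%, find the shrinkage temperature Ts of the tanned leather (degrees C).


Offered = pelt * offer_pct / 100 = 26.1530 * 1.5600 / 100 = 0.4080 kg
Uptake = offered - residual = 0.4080 - 0.1583 = 0.2497 kg
Cr2O3% on pelt = uptake / pelt * 100 = 0.2497 / 26.1530 * 100 = 0.9547 %
Ts = 80 + k * Cr2O3% = 80 + 8.8890 * 0.9547 = 88.4865 C


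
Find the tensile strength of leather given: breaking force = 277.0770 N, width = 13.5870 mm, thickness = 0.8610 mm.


Formula: TS = force / (width * thickness)
Substituting: TS = 277.0770 / (13.5870 * 0.8610)
Result: 23.6850 N/mm^2


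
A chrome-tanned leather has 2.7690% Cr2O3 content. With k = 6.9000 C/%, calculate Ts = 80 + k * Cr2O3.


Formula: Ts = 80 + k * Cr2O3
Substituting: Ts = 80 + 6.9000 * 2.7690
Result: 99.1061 C


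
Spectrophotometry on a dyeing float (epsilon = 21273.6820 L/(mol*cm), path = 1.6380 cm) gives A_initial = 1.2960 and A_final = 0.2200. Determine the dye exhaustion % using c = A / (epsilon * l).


c_initial = A_i / (epsilon * l) = 1.2960 / (21273.6820 * 1.6380) = 3.7192e-05 mol/L
c_final = A_f / (epsilon * l) = 0.2200 / (21273.6820 * 1.6380) = 6.3134e-06 mol/L
Exhaustion = (c_initial - c_final) / c_initial * 100 = (3.7192e-05 - 6.3134e-06) / 3.7192e-05 * 100 = 83.0247 %


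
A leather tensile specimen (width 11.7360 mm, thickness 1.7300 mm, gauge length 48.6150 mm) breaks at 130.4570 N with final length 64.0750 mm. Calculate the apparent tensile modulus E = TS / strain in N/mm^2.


TS = F / (w * t) = 130.4570 / (11.7360 * 1.7300) = 6.4254 N/mm^2
strain = (Lf - L0) / L0 = (64.0750 - 48.6150) / 48.6150 = 0.3180
E = TS / strain = 6.4254 / 0.3180 = 20.2051 N/mm^2


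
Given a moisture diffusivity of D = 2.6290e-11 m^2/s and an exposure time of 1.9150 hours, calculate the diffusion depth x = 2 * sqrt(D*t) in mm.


t = 1.9150 hr * 3600 = 6894.0000 s
D * t = 2.6290e-11 * 6894.0000 = 1.8124e-07
x = 2 * sqrt(D*t) = 2 * sqrt(1.8124e-07) = 8.5145e-04 m = 0.8515 mm


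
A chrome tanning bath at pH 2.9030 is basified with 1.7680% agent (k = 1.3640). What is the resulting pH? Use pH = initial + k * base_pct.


Formula: pH_final = pH_initial + k * base_pct
Substituting: pH_final = 2.9030 + 1.3640 * 1.7680
Result: 5.3146


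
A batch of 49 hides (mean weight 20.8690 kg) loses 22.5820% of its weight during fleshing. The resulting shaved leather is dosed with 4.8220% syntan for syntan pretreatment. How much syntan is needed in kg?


Total_raw = N * avg_wt = 49 * 20.8690 = 1022.5810 kg
Substrate = Total_raw * (1 - loss/100) = 1022.5810 * (1 - 22.5820/100) = 791.6618 kg
Syntan = Substrate * pct / 100 = 791.6618 * 4.8220 / 100 = 38.1739 kg


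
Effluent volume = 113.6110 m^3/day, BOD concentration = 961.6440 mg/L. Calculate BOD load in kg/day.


Formula: BOD_load = volume * conc / 1000
Substituting: BOD_load = 113.6110 * 961.6440 / 1000
Result: 109.2533 kg/day


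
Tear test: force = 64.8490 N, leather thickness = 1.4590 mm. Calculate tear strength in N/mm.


Formula: Tear strength = force / thickness
Substituting: Tear strength = 64.8490 / 1.4590
Result: 44.4476 N/mm


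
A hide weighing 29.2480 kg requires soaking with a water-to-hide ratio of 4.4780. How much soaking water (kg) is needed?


Formula: Water = hide_weight * ratio
Substituting: Water = 29.2480 * 4.4780
Result: 130.9725 kg


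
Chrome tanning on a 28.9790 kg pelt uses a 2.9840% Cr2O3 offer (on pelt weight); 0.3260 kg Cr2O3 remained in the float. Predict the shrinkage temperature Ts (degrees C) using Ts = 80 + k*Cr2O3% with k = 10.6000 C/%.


Offered = pelt * offer_pct / 100 = 28.9790 * 2.9840 / 100 = 0.8647 kg
Uptake = offered - residual = 0.8647 - 0.3260 = 0.5387 kg
Cr2O3% on pelt = uptake / pelt * 100 = 0.5387 / 28.9790 * 100 = 1.8590 %
Ts = 80 + k * Cr2O3% = 80 + 10.6000 * 1.8590 = 99.7059 C


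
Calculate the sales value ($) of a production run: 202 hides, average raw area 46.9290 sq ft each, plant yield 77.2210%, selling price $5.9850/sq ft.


Raw_total = N * avg_area = 202 * 46.9290 = 9479.6580 sq ft
Finished = Raw_total * yield / 100 = 9479.6580 * 77.2210 / 100 = 7320.2867 sq ft
Value = Finished * price = 7320.2867 * 5.9850 = 43811.9159 $


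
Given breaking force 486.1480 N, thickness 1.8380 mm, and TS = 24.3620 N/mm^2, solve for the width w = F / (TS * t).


Formula: w = F / (TS * t)
Substituting: w = 486.1480 / (24.3620 * 1.8380)
Result: 10.8570 mm


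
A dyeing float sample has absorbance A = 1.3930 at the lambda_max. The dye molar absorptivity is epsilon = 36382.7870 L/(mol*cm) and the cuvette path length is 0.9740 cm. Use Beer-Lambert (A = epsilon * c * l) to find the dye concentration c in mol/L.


Formula: c = A / (epsilon * l)
Substituting: c = 1.3930 / (36382.7870 * 0.9740)
Result: 3.9309e-05 mol/L


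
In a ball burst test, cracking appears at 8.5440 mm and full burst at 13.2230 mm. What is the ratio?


Formula: Ratio = crack / burst
Substituting: Ratio = 8.5440 / 13.2230
Result: 0.6461


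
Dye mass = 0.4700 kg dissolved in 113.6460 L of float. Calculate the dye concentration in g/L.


Formula: Conc = dye_mass(kg) / volume(L) * 1000
Substituting: Conc = 0.4700 / 113.6460 * 1000
Result: 4.1356 g/L


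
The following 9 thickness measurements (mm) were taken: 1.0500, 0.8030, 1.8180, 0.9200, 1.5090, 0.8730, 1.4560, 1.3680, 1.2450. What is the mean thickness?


Formula: Average = sum / n
Substituting: Average = 11.0420 / 9
Result: 1.2269 mm


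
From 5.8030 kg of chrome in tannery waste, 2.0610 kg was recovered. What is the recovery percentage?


Formula: Recovery = recovered / input * 100
Substituting: Recovery = 2.0610 / 5.8030 * 100
Result: 35.5161 %


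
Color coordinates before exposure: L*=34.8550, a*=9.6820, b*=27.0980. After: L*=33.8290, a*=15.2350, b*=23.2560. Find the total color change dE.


dL = -1.0260, da = 5.5530, db = -3.8420
dE = sqrt((-1.0260)^2 + 5.5530^2 + (-3.8420)^2) = 6.8300


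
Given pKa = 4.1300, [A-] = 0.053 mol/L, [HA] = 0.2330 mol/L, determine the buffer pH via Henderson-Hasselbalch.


ratio = [A-] / [HA] = 0.053 / 0.2330 = 0.2275
log10(ratio) = -0.6431
pH = pKa + log10(ratio) = 4.1300 - 0.6431 = 3.4869


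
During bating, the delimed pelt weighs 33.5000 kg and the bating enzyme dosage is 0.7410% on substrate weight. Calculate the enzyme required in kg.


Formula: Enzyme = substrate * pct / 100
Substituting: Enzyme = 33.5000 * 0.7410 / 100
Result: 0.2482 kg


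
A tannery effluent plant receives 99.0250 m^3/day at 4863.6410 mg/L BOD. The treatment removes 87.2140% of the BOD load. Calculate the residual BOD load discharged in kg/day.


Load_in = volume * conc / 1000 = 99.0250 * 4863.6410 / 1000 = 481.6221 kg/day
Removed = Load_in * eff / 100 = 481.6221 * 87.2140 / 100 = 420.0419 kg/day
Load_out = Load_in - Removed = 481.6221 - 420.0419 = 61.5802 kg/day


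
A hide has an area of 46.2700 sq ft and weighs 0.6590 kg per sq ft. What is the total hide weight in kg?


Formula: Weight = area * weight_per_sqft
Substituting: Weight = 46.2700 * 0.6590
Result: 30.4919 kg


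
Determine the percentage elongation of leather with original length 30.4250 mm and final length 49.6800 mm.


Formula: Elongation = (Lf - L0) / L0 * 100
Substituting: Elongation = (49.6800 - 30.4250) / 30.4250 * 100
Result: 63.2868 %


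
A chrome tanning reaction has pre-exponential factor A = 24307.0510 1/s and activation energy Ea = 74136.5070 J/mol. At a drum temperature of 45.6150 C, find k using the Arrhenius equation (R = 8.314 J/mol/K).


T_K = T_C + 273.15 = 45.6150 + 273.15 = 318.7650 K
exponent = -Ea / (R * T_K) = -74136.5070 / (8.314 * 318.7650) = -27.9738
k = A * exp(exponent) = 24307.0510 * exp(-27.9738) = 1.7253e-08 1/s


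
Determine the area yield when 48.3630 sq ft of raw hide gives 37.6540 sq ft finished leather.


Formula: Yield = finished / raw * 100
Substituting: Yield = 37.6540 / 48.3630 * 100
Result: 77.8570 %


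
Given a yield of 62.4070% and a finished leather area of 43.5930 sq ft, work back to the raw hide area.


Formula: raw = finished * 100 / yield
Substituting: raw = 43.5930 * 100 / 62.4070
Result: 69.8527 sq ft


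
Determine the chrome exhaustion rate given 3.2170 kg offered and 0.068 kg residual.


Formula: Uptake = (offered - residual) / offered * 100
Substituting: Uptake = (3.2170 - 0.068) / 3.2170 * 100
Result: 97.8862 %


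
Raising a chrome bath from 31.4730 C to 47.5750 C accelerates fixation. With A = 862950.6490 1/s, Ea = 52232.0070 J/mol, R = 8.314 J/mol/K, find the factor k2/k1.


T1 = 31.4730 + 273.15 = 304.6230 K; T2 = 47.5750 + 273.15 = 320.7250 K
k1 = A * exp(-Ea/(R*T1)) = 862950.6490 * exp(-52232.0070/(8.314*304.6230)) = 9.5341e-04 1/s
k2 = A * exp(-Ea/(R*T2)) = 862950.6490 * exp(-52232.0070/(8.314*320.7250)) = 0.00268504 1/s
k2/k1 = 0.00268504 / 9.5341e-04 = 2.8163


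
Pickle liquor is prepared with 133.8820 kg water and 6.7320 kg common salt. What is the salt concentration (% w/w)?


Formula: Conc = salt / (water + salt) * 100
Substituting: Conc = 6.7320 / (133.8820 + 6.7320) * 100
Result: 4.7876 %


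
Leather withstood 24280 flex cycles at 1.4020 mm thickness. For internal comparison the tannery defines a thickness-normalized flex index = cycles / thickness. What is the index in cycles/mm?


Formula: Index = cycles / thickness
Substituting: Index = 24280 / 1.4020
Result: 17318.1170 cycles/mm


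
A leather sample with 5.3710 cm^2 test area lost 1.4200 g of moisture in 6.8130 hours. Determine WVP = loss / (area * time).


Formula: WVP = loss / (area * time)
Substituting: WVP = 1.4200 / (5.3710 * 6.8130)
Result: 0.0388056 g/(cm^2*hr)


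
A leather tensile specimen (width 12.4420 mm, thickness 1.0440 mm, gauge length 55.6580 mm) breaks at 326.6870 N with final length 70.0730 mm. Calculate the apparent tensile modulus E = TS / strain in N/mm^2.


TS = F / (w * t) = 326.6870 / (12.4420 * 1.0440) = 25.1502 N/mm^2
strain = (Lf - L0) / L0 = (70.0730 - 55.6580) / 55.6580 = 0.2590
E = TS / strain = 25.1502 / 0.2590 = 97.1078 N/mm^2


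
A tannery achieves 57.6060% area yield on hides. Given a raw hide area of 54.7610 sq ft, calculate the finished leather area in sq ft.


Formula: finished = raw * yield / 100
Substituting: finished = 54.7610 * 57.6060 / 100
Result: 31.5456 sq ft


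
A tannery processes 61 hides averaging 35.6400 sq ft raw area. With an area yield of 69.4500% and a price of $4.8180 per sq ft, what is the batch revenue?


Raw_total = N * avg_area = 61 * 35.6400 = 2174.0400 sq ft
Finished = Raw_total * yield / 100 = 2174.0400 * 69.4500 / 100 = 1509.8708 sq ft
Value = Finished * price = 1509.8708 * 4.8180 = 7274.5574 $


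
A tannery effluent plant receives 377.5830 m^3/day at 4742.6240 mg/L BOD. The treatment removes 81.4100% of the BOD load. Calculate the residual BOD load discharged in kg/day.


Load_in = volume * conc / 1000 = 377.5830 * 4742.6240 / 1000 = 1790.7342 kg/day
Removed = Load_in * eff / 100 = 1790.7342 * 81.4100 / 100 = 1457.8367 kg/day
Load_out = Load_in - Removed = 1790.7342 - 1457.8367 = 332.8975 kg/day


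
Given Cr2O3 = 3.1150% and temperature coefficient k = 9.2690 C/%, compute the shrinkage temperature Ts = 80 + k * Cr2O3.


Formula: Ts = 80 + k * Cr2O3
Substituting: Ts = 80 + 9.2690 * 3.1150
Result: 108.8729 C


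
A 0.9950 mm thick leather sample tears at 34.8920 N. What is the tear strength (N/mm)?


Formula: Tear strength = force / thickness
Substituting: Tear strength = 34.8920 / 0.9950
Result: 35.0673 N/mm


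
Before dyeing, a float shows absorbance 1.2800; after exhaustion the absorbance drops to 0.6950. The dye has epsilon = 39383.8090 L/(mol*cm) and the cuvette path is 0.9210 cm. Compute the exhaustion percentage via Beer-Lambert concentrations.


c_initial = A_i / (epsilon * l) = 1.2800 / (39383.8090 * 0.9210) = 3.5288e-05 mol/L
c_final = A_f / (epsilon * l) = 0.6950 / (39383.8090 * 0.9210) = 1.9161e-05 mol/L
Exhaustion = (c_initial - c_final) / c_initial * 100 = (3.5288e-05 - 1.9161e-05) / 3.5288e-05 * 100 = 45.7031 %


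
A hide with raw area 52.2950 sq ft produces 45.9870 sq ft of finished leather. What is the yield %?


Formula: Yield = finished / raw * 100
Substituting: Yield = 45.9870 / 52.2950 * 100
Result: 87.9377 %


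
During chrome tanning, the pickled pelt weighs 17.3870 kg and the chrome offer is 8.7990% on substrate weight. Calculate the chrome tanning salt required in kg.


Formula: Chrome = substrate * pct / 100
Substituting: Chrome = 17.3870 * 8.7990 / 100
Result: 1.5299 kg


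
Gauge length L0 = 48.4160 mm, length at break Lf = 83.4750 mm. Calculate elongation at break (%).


Formula: Elongation = (Lf - L0) / L0 * 100
Substituting: Elongation = (83.4750 - 48.4160) / 48.4160 * 100
Result: 72.4120 %
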